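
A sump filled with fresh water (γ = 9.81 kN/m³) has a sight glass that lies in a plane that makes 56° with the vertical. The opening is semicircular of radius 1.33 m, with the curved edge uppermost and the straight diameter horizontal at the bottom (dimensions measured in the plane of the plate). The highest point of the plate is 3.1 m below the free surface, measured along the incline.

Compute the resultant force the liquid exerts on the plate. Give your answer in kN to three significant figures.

F ≈ 58.9 kN

γ = 9.81 kN/m³.
The plate makes 56° with the vertical, i.e. θ = 90° − 56° = 34° to the horizontal. Measuring y along the incline from the free-surface line, vertical depth h = y·sinθ with sinθ = 0.559193.
The centroid lies 4r/(3π) = 0.56447 m above the diameter, so r − 4r/(3π) = 1.33 − 0.56447 = 0.76553 m below the topmost point, so y_c = 3.1 + 0.76553 = 3.86553 m and h_c = 3.86553 × 0.559193 = 2.16158 m.
A = πr²/2 = π × 1.33²/2 = 2.77858 m².
Resultant F = γ·h_c·A = 9.81 × 2.16158 × 2.77858 = 58.9201 kN.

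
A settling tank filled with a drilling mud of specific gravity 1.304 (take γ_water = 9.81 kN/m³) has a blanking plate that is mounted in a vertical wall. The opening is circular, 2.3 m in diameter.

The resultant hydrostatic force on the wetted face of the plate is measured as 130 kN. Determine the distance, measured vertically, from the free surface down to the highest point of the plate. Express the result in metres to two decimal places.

γ = 1.304 × 9.81 = 12.79224 kN/m³.
A = π(1.15)² = 4.15476 m².
From F = γ·h_c·A, the centroid depth is h_c = 130/(12.79224 × 4.15476) = 2.44597 m.
The centroid is at the centre, 1.15 m below the top of the plate, so the highest point sits at h_top = 2.44597 − 1.15 = 1.29597 m below the surface.

d_top ≈ 1.30 m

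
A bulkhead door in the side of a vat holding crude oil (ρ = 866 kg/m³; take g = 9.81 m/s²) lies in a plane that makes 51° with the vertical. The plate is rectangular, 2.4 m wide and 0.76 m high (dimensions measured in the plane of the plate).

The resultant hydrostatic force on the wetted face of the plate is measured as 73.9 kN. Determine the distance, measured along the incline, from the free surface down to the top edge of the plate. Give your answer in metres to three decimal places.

γ = ρg = 866 × 9.81 / 1000 = 8.49546 kN/m³.
A = 2.4 × 0.76 = 1.824 m².
From F = γ·h_c·A, the centroid depth is h_c = 73.9/(8.49546 × 1.824) = 4.76906 m.
The plate makes 51° with the vertical, i.e. θ = 90° − 51° = 39° to the horizontal. Measuring y along the incline from the free-surface line, vertical depth h = y·sinθ with sinθ = 0.629320.
Along the incline, y_c = h_c/sinθ = 4.76906/0.629320 = 7.57812 m.
The centroid lies 0.76/2 = 0.38 m below the top edge, so the top edge sits at y_top = 7.57812 − 0.38 = 7.19812 m along the incline.

y_top ≈ 7.198 m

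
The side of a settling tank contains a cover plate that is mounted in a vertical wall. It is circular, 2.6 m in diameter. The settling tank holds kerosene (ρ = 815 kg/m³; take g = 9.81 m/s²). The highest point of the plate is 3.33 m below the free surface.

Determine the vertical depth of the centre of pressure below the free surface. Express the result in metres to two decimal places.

h_p = 4.72 m

γ = ρg = 815 × 9.81 / 1000 = 7.99515 kN/m³.
The centroid is at the centre, 1.3 m below the top of the plate, so the centroid depth is h_c = 3.33 + 1.3 = 4.63 m.
A = π(1.3)² = 5.30929 m².
Resultant F = γ·h_c·A = 7.99515 × 4.63 × 5.30929 = 196.537 kN.
I_c = πr⁴/4 = π × 1.3⁴/4 = 2.24318 m⁴.
Centre of pressure: y_p = y_c + I_c/(y_c·A) = 4.63 + 2.24318/(4.63 × 5.30929) = 4.63 + 0.0912529 = 4.72125 m along the plane.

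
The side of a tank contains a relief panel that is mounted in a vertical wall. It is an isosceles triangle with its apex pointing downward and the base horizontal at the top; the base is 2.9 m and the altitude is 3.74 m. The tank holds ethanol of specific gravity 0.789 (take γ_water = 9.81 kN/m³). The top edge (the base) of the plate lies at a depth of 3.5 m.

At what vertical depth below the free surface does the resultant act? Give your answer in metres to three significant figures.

γ = 0.789 × 9.81 = 7.74009 kN/m³.
With the apex down, the centroid sits h/3 = 3.74/3 = 1.24667 m below the base (the top edge), so the centroid depth is h_c = 3.5 + 1.24667 = 4.74667 m.
A = ½ × 2.9 × 3.74 = 5.423 m².
Resultant F = γ·h_c·A = 7.74009 × 4.74667 × 5.423 = 199.239 kN.
I_c = b·h³/36 = 2.9 × 3.74³/36 = 4.21415 m⁴.
Centre of pressure: y_p = y_c + I_c/(y_c·A) = 4.74667 + 4.21415/(4.74667 × 5.423) = 4.74667 + 0.163712 = 4.91038 m along the plane.

h_p = 4.91 m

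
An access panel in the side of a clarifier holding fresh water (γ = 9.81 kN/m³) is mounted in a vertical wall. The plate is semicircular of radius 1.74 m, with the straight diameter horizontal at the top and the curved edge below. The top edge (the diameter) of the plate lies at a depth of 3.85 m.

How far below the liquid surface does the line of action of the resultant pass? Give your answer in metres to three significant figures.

γ = 9.81 kN/m³.
The centroid of a semicircle lies 4r/(3π) = 0.738479 m from the diameter, here below the top edge, so the centroid depth is h_c = 3.85 + 0.738479 = 4.58848 m.
A = πr²/2 = π × 1.74²/2 = 4.75574 m².
Resultant F = γ·h_c·A = 9.81 × 4.58848 × 4.75574 = 214.07 kN.
I_c = (π/8 − 8/(9π))·r⁴ = 0.109757 × 1.74⁴ = 1.00607 m⁴.
Centre of pressure: y_p = y_c + I_c/(y_c·A) = 4.58848 + 1.00607/(4.58848 × 4.75574) = 4.58848 + 0.0461043 = 4.63458 m along the plane.

h_p = 4.63 m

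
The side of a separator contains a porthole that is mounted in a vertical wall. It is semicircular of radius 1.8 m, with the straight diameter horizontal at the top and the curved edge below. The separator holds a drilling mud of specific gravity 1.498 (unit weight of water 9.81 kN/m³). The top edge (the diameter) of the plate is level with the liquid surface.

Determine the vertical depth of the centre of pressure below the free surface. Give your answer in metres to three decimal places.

γ = 1.498 × 9.81 = 14.69538 kN/m³.
The centroid of a semicircle lies 4r/(3π) = 0.763944 m from the diameter, here below the top edge, so the centroid depth is h_c = 0.763944 m.
A = πr²/2 = π × 1.8²/2 = 5.08938 m².
Resultant F = γ·h_c·A = 14.69538 × 0.763944 × 5.08938 = 57.1357 kN.
I_c = (π/8 − 8/(9π))·r⁴ = 0.109757 × 1.8⁴ = 1.15219 m⁴.
Centre of pressure: y_p = y_c + I_c/(y_c·A) = 0.763944 + 1.15219/(0.763944 × 5.08938) = 0.763944 + 0.296345 = 1.06029 m along the plane.

h_p = 1.060 m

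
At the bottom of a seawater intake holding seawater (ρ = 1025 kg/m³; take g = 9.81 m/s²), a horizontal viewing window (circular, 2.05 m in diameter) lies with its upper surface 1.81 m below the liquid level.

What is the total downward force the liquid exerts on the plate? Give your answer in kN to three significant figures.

F ≈ 60.1 kN

γ = ρg = 1025 × 9.81 / 1000 = 10.05525 kN/m³.
The plate is horizontal, so pressure is uniform at p = γ·h = 10.05525 × 1.81 = 18.2 kN/m².
A = π(1.025)² = 3.30064 m².
F = p·A = 18.2 × 3.30064 = 60.0716 kN.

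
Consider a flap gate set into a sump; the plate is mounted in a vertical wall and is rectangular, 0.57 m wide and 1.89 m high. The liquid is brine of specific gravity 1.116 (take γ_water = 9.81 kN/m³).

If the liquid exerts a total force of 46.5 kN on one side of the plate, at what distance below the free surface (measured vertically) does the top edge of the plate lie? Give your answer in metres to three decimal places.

γ = 1.116 × 9.81 = 10.94796 kN/m³.
A = 0.57 × 1.89 = 1.0773 m².
From F = γ·h_c·A, the centroid depth is h_c = 46.5/(10.94796 × 1.0773) = 3.9426 m.
The centroid lies 1.89/2 = 0.945 m below the top edge, so the top edge sits at h_top = 3.9426 − 0.945 = 2.9976 m below the surface.

d_top ≈ 2.998 m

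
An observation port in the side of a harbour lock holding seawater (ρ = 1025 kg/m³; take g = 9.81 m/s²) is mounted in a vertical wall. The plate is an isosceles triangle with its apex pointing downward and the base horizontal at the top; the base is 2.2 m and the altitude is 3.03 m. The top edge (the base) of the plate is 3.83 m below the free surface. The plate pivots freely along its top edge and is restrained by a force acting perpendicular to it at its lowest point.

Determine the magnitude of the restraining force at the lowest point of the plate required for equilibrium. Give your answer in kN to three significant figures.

P ≈ 59.7 kN

γ = ρg = 1025 × 9.81 / 1000 = 10.05525 kN/m³.
With the apex down, the centroid sits h/3 = 3.03/3 = 1.01 m below the base (the top edge), so the centroid depth is h_c = 3.83 + 1.01 = 4.84 m.
A = ½ × 2.2 × 3.03 = 3.333 m².
Resultant F = γ·h_c·A = 10.05525 × 4.84 × 3.333 = 162.208 kN.
I_c = b·h³/36 = 2.2 × 3.03³/36 = 1.7 m⁴.
Centre of pressure: y_p = y_c + I_c/(y_c·A) = 4.84 + 1.7/(4.84 × 3.333) = 4.84 + 0.105382 = 4.94538 m along the plane.
The resultant acts 1.01 + 0.105382 = 1.11538 m (along the plate) below the hinge at the top edge, so the moment about the hinge is M = F × 1.11538 = 162.208 × 1.11538 = 180.924 kN·m.
A normal force at the bottom, 3.03 m from the hinge, must supply this moment: P = 180.924/3.03 = 59.7109 kN.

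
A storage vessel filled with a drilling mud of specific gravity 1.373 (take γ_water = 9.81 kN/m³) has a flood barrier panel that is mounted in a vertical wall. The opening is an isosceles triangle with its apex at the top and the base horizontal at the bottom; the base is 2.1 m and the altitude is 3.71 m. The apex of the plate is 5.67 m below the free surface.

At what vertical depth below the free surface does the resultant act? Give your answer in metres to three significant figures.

h_p = 8.24 m

γ = 1.373 × 9.81 = 13.46913 kN/m³.
With the apex up, the centroid sits 2h/3 = 2 × 3.71/3 = 2.47333 m below the apex, so the centroid depth is h_c = 5.67 + 2.47333 = 8.14333 m.
A = ½ × 2.1 × 3.71 = 3.8955 m².
Resultant F = γ·h_c·A = 13.46913 × 8.14333 × 3.8955 = 427.272 kN.
I_c = b·h³/36 = 2.1 × 3.71³/36 = 2.97878 m⁴.
Centre of pressure: y_p = y_c + I_c/(y_c·A) = 8.14333 + 2.97878/(8.14333 × 3.8955) = 8.14333 + 0.0939016 = 8.23723 m along the plane.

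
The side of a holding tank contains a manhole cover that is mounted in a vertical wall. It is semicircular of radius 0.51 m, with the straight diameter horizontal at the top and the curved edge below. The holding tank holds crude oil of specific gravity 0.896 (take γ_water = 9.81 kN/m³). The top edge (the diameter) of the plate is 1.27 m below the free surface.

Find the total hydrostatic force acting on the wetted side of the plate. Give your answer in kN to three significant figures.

F ≈ 5.34 kN

γ = 0.896 × 9.81 = 8.78976 kN/m³.
The centroid of a semicircle lies 4r/(3π) = 0.216451 m from the diameter, here below the top edge, so the centroid depth is h_c = 1.27 + 0.216451 = 1.48645 m.
A = πr²/2 = π × 0.51²/2 = 0.408564 m².
Resultant F = γ·h_c·A = 8.78976 × 1.48645 × 0.408564 = 5.33811 kN.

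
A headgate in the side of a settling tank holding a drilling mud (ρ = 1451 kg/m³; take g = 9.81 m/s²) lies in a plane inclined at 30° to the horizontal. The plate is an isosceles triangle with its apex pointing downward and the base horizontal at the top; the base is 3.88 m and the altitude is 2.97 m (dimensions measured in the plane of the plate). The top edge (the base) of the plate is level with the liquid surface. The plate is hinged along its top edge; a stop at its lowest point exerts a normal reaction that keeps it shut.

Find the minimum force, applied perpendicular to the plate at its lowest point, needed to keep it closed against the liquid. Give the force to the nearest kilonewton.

γ = ρg = 1451 × 9.81 / 1000 = 14.23431 kN/m³.
Let θ = 30° be the plate's angle to the horizontal; measure y along the incline from where the plane meets the free surface. Vertical depth h = y·sinθ with sinθ = 0.500000.
With the apex down, the centroid sits h/3 = 2.97/3 = 0.99 m below the base (the top edge), so y_c = 0.99 m and h_c = 0.99 × 0.500000 = 0.495 m.
A = ½ × 3.88 × 2.97 = 5.7618 m².
Resultant F = γ·h_c·A = 14.23431 × 0.495 × 5.7618 = 40.5975 kN.
I_c = b·h³/36 = 3.88 × 2.97³/36 = 2.82357 m⁴.
Centre of pressure: y_p = y_c + I_c/(y_c·A) = 0.99 + 2.82357/(0.99 × 5.7618) = 0.99 + 0.495 = 1.485 m along the plane.
The resultant acts 0.99 + 0.495 = 1.485 m (along the plate) below the hinge at the top edge, so the moment about the hinge is M = F × 1.485 = 40.5975 × 1.485 = 60.2873 kN·m.
A normal force at the bottom, 2.97 m from the hinge, must supply this moment: P = 60.2873/2.97 = 20.2988 kN.

P ≈ 20 kN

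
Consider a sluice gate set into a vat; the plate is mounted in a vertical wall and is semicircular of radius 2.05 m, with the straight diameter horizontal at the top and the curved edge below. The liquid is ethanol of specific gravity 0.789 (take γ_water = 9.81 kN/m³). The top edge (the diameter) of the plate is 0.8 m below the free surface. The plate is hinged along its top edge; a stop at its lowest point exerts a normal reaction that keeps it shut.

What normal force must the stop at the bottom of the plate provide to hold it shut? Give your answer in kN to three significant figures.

γ = 0.789 × 9.81 = 7.74009 kN/m³.
The centroid of a semicircle lies 4r/(3π) = 0.870047 m from the diameter, here below the top edge, so the centroid depth is h_c = 0.8 + 0.870047 = 1.67005 m.
A = πr²/2 = π × 2.05²/2 = 6.60127 m².
Resultant F = γ·h_c·A = 7.74009 × 1.67005 × 6.60127 = 85.3302 kN.
I_c = (π/8 − 8/(9π))·r⁴ = 0.109757 × 2.05⁴ = 1.93842 m⁴.
Centre of pressure: y_p = y_c + I_c/(y_c·A) = 1.67005 + 1.93842/(1.67005 × 6.60127) = 1.67005 + 0.175829 = 1.84588 m along the plane.
The resultant acts 0.870047 + 0.175829 = 1.04588 m (along the plate) below the hinge at the top edge, so the moment about the hinge is M = F × 1.04588 = 85.3302 × 1.04588 = 89.2451 kN·m.
A normal force at the bottom, 2.05 m from the hinge, must supply this moment: P = 89.2451/2.05 = 43.5342 kN.

P ≈ 43.5 kN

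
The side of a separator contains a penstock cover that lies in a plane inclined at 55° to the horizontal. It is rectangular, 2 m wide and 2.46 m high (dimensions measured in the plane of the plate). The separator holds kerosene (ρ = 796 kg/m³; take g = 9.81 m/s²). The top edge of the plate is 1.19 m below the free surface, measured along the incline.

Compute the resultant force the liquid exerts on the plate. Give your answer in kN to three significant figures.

γ = ρg = 796 × 9.81 / 1000 = 7.80876 kN/m³.
Let θ = 55° be the plate's angle to the horizontal; measure y along the incline from where the plane meets the free surface. Vertical depth h = y·sinθ with sinθ = 0.819152.
The centroid lies 2.46/2 = 1.23 m below the top edge, so y_c = 1.19 + 1.23 = 2.42 m and h_c = 2.42 × 0.819152 = 1.98235 m.
A = 2 × 2.46 = 4.92 m².
Resultant F = γ·h_c·A = 7.80876 × 1.98235 × 4.92 = 76.1601 kN.

F ≈ 76.2 kN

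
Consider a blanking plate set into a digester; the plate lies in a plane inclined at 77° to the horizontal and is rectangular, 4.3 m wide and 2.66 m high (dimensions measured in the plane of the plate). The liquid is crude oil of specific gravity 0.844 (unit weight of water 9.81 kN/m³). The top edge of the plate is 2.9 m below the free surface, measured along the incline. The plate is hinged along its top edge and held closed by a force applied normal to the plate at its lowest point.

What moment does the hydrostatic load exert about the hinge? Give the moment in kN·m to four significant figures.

M ≈ 573.5 kN·m

γ = 0.844 × 9.81 = 8.27964 kN/m³.
Let θ = 77° be the plate's angle to the horizontal; measure y along the incline from where the plane meets the free surface. Vertical depth h = y·sinθ with sinθ = 0.974370.
The centroid lies 2.66/2 = 1.33 m below the top edge, so y_c = 2.9 + 1.33 = 4.23 m and h_c = 4.23 × 0.974370 = 4.12159 m.
A = 4.3 × 2.66 = 11.438 m².
Resultant F = γ·h_c·A = 8.27964 × 4.12159 × 11.438 = 390.325 kN.
I_c = b·h³/12 = 4.3 × 2.66³/12 = 6.74423 m⁴.
Centre of pressure: y_p = y_c + I_c/(y_c·A) = 4.23 + 6.74423/(4.23 × 11.438) = 4.23 + 0.139393 = 4.36939 m along the plane.
The resultant acts 1.33 + 0.139393 = 1.46939 m (along the plate) below the hinge at the top edge, so the moment about the hinge is M = F × 1.46939 = 390.325 × 1.46939 = 573.54 kN·m.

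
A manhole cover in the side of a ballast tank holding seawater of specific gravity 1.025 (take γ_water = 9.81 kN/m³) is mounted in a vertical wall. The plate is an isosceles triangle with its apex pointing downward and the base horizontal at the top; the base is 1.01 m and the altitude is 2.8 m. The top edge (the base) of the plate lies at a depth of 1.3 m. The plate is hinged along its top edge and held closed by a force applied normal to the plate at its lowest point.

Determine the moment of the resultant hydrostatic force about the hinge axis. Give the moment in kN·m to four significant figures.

γ = 1.025 × 9.81 = 10.05525 kN/m³.
With the apex down, the centroid sits h/3 = 2.8/3 = 0.933333 m below the base (the top edge), so the centroid depth is h_c = 1.3 + 0.933333 = 2.23333 m.
A = ½ × 1.01 × 2.8 = 1.414 m².
Resultant F = γ·h_c·A = 10.05525 × 2.23333 × 1.414 = 31.7538 kN.
I_c = b·h³/36 = 1.01 × 2.8³/36 = 0.615876 m⁴.
Centre of pressure: y_p = y_c + I_c/(y_c·A) = 2.23333 + 0.615876/(2.23333 × 1.414) = 2.23333 + 0.195025 = 2.42835 m along the plane.
The resultant acts 0.933333 + 0.195025 = 1.12836 m (along the plate) below the hinge at the top edge, so the moment about the hinge is M = F × 1.12836 = 31.7538 × 1.12836 = 35.8297 kN·m.

M ≈ 35.83 kN·m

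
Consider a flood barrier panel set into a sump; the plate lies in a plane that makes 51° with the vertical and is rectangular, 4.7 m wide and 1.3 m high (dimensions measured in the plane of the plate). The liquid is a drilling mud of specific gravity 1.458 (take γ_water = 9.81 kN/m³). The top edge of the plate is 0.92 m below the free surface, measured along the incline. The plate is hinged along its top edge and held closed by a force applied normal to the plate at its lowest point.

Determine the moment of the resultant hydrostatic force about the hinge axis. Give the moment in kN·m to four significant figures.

M ≈ 63.87 kN·m

γ = 1.458 × 9.81 = 14.30298 kN/m³.
The plate makes 51° with the vertical, i.e. θ = 90° − 51° = 39° to the horizontal. Measuring y along the incline from the free-surface line, vertical depth h = y·sinθ with sinθ = 0.629320.
The centroid lies 1.3/2 = 0.65 m below the top edge, so y_c = 0.92 + 0.65 = 1.57 m and h_c = 1.57 × 0.629320 = 0.988032 m.
A = 4.7 × 1.3 = 6.11 m².
Resultant F = γ·h_c·A = 14.30298 × 0.988032 × 6.11 = 86.3453 kN.
I_c = b·h³/12 = 4.7 × 1.3³/12 = 0.860492 m⁴.
Centre of pressure: y_p = y_c + I_c/(y_c·A) = 1.57 + 0.860492/(1.57 × 6.11) = 1.57 + 0.0897028 = 1.6597 m along the plane.
The resultant acts 0.65 + 0.0897028 = 0.739703 m (along the plate) below the hinge at the top edge, so the moment about the hinge is M = F × 0.739703 = 86.3453 × 0.739703 = 63.8699 kN·m.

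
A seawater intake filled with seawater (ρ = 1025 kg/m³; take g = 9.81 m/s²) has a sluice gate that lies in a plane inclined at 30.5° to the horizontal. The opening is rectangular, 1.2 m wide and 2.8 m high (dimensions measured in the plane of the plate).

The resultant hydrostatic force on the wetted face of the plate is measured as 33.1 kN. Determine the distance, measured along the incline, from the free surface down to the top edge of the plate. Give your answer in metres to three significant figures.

y_top ≈ 0.530 m

γ = ρg = 1025 × 9.81 / 1000 = 10.05525 kN/m³.
A = 1.2 × 2.8 = 3.36 m².
From F = γ·h_c·A, the centroid depth is h_c = 33.1/(10.05525 × 3.36) = 0.979706 m.
Let θ = 30.5° be the plate's angle to the horizontal; measure y along the incline from where the plane meets the free surface. Vertical depth h = y·sinθ with sinθ = 0.507538.
Along the incline, y_c = h_c/sinθ = 0.979706/0.507538 = 1.93031 m.
The centroid lies 2.8/2 = 1.4 m below the top edge, so the top edge sits at y_top = 1.93031 − 1.4 = 0.53031 m along the incline.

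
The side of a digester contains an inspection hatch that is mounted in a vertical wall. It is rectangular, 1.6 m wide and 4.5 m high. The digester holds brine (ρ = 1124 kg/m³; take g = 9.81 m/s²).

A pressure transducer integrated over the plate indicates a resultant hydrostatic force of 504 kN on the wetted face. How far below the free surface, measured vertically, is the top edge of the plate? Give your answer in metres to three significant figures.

γ = ρg = 1124 × 9.81 / 1000 = 11.02644 kN/m³.
A = 1.6 × 4.5 = 7.2 m².
From F = γ·h_c·A, the centroid depth is h_c = 504/(11.02644 × 7.2) = 6.34838 m.
The centroid lies 4.5/2 = 2.25 m below the top edge, so the top edge sits at h_top = 6.34838 − 2.25 = 4.09838 m below the surface.

d_top ≈ 4.10 m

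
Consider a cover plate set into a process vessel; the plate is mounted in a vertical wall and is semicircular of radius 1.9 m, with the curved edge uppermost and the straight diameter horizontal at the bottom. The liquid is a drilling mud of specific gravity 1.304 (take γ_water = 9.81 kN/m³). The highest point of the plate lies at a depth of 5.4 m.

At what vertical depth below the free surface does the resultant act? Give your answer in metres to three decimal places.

γ = 1.304 × 9.81 = 12.79224 kN/m³.
The centroid lies 4r/(3π) = 0.806385 m above the diameter, so r − 4r/(3π) = 1.9 − 0.806385 = 1.09361 m below the topmost point, so the centroid depth is h_c = 5.4 + 1.09361 = 6.49361 m.
A = πr²/2 = π × 1.9²/2 = 5.67057 m².
Resultant F = γ·h_c·A = 12.79224 × 6.49361 × 5.67057 = 471.042 kN.
I_c = (π/8 − 8/(9π))·r⁴ = 0.109757 × 1.9⁴ = 1.43036 m⁴.
Centre of pressure: y_p = y_c + I_c/(y_c·A) = 6.49361 + 1.43036/(6.49361 × 5.67057) = 6.49361 + 0.0388448 = 6.53245 m along the plane.

h_p = 6.532 m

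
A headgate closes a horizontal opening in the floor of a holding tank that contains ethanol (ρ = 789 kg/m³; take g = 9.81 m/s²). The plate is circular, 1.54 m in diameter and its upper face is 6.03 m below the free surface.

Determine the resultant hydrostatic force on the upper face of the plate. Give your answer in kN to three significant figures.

F ≈ 86.9 kN

γ = ρg = 789 × 9.81 / 1000 = 7.74009 kN/m³.
The plate is horizontal, so pressure is uniform at p = γ·h = 7.74009 × 6.03 = 46.6727 kN/m².
A = π(0.77)² = 1.86265 m².
F = p·A = 46.6727 × 1.86265 = 86.9349 kN.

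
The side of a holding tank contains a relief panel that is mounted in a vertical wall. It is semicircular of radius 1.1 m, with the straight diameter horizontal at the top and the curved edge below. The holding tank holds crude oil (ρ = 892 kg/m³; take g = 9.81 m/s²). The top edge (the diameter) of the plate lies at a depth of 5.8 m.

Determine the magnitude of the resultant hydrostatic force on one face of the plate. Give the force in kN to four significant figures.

γ = ρg = 892 × 9.81 / 1000 = 8.75052 kN/m³.
The centroid of a semicircle lies 4r/(3π) = 0.466854 m from the diameter, here below the top edge, so the centroid depth is h_c = 5.8 + 0.466854 = 6.26685 m.
A = πr²/2 = π × 1.1²/2 = 1.90066 m².
Resultant F = γ·h_c·A = 8.75052 × 6.26685 × 1.90066 = 104.229 kN.

F ≈ 104.2 kN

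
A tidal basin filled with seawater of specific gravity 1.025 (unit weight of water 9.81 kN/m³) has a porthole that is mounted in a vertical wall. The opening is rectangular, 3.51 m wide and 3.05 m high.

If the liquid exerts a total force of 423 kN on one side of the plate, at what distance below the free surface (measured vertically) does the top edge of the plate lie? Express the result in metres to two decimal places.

γ = 1.025 × 9.81 = 10.05525 kN/m³.
A = 3.51 × 3.05 = 10.7055 m².
From F = γ·h_c·A, the centroid depth is h_c = 423/(10.05525 × 10.7055) = 3.92953 m.
The centroid lies 3.05/2 = 1.525 m below the top edge, so the top edge sits at h_top = 3.92953 − 1.525 = 2.40453 m below the surface.

d_top ≈ 2.40 m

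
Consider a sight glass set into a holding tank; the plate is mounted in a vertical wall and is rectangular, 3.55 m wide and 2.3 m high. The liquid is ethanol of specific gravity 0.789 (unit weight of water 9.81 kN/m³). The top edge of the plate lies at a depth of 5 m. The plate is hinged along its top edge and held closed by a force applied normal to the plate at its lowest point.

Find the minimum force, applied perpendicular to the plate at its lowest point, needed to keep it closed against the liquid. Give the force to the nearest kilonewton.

P ≈ 206 kN

γ = 0.789 × 9.81 = 7.74009 kN/m³.
The centroid lies 2.3/2 = 1.15 m below the top edge, so the centroid depth is h_c = 5 + 1.15 = 6.15 m.
A = 3.55 × 2.3 = 8.165 m².
Resultant F = γ·h_c·A = 7.74009 × 6.15 × 8.165 = 388.667 kN.
I_c = b·h³/12 = 3.55 × 2.3³/12 = 3.5994 m⁴.
Centre of pressure: y_p = y_c + I_c/(y_c·A) = 6.15 + 3.5994/(6.15 × 8.165) = 6.15 + 0.0716801 = 6.22168 m along the plane.
The resultant acts 1.15 + 0.0716801 = 1.22168 m (along the plate) below the hinge at the top edge, so the moment about the hinge is M = F × 1.22168 = 388.667 × 1.22168 = 474.827 kN·m.
A normal force at the bottom, 2.3 m from the hinge, must supply this moment: P = 474.827/2.3 = 206.447 kN.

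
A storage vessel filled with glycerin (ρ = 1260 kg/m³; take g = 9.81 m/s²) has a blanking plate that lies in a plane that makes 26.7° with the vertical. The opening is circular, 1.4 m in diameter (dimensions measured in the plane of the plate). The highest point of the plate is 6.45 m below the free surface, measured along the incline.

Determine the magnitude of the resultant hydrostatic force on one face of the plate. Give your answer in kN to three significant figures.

F ≈ 122 kN

γ = ρg = 1260 × 9.81 / 1000 = 12.3606 kN/m³.
The plate makes 26.7° with the vertical, i.e. θ = 90° − 26.7° = 63.3° to the horizontal. Measuring y along the incline from the free-surface line, vertical depth h = y·sinθ with sinθ = 0.893371.
The centroid is at the centre, 0.7 m below the top of the plate, so y_c = 6.45 + 0.7 = 7.15 m and h_c = 7.15 × 0.893371 = 6.3876 m.
A = π(0.7)² = 1.53938 m².
Resultant F = γ·h_c·A = 12.3606 × 6.3876 × 1.53938 = 121.541 kN.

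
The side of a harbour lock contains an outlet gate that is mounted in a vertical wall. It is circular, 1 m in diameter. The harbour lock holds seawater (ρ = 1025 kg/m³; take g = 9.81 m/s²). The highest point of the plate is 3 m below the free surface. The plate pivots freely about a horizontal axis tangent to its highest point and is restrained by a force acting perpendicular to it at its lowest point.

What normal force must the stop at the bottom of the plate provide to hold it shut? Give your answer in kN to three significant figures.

γ = ρg = 1025 × 9.81 / 1000 = 10.05525 kN/m³.
The centroid is at the centre, 0.5 m below the top of the plate, so the centroid depth is h_c = 3 + 0.5 = 3.5 m.
A = π(0.5)² = 0.785398 m².
Resultant F = γ·h_c·A = 10.05525 × 3.5 × 0.785398 = 27.6408 kN.
I_c = πr⁴/4 = π × 0.5⁴/4 = 0.0490874 m⁴.
Centre of pressure: y_p = y_c + I_c/(y_c·A) = 3.5 + 0.0490874/(3.5 × 0.785398) = 3.5 + 0.0178572 = 3.51786 m along the plane.
The resultant acts 0.5 + 0.0178572 = 0.517857 m (along the plate) below the hinge at the top edge, so the moment about the hinge is M = F × 0.517857 = 27.6408 × 0.517857 = 14.314 kN·m.
A normal force at the bottom, 1 m from the hinge, must supply this moment: P = 14.314/1 = 14.314 kN.

P ≈ 14.3 kN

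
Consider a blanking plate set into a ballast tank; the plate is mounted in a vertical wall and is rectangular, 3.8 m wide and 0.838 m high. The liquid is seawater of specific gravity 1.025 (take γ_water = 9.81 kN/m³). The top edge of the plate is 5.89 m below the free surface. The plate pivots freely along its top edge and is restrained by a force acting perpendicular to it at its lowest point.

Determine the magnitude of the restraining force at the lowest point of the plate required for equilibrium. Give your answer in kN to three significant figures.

γ = 1.025 × 9.81 = 10.05525 kN/m³.
The centroid lies 0.838/2 = 0.419 m below the top edge, so the centroid depth is h_c = 5.89 + 0.419 = 6.309 m.
A = 3.8 × 0.838 = 3.1844 m².
Resultant F = γ·h_c·A = 10.05525 × 6.309 × 3.1844 = 202.014 kN.
I_c = b·h³/12 = 3.8 × 0.838³/12 = 0.186352 m⁴.
Centre of pressure: y_p = y_c + I_c/(y_c·A) = 6.309 + 0.186352/(6.309 × 3.1844) = 6.309 + 0.00927568 = 6.31828 m along the plane.
The resultant acts 0.419 + 0.00927568 = 0.428276 m (along the plate) below the hinge at the top edge, so the moment about the hinge is M = F × 0.428276 = 202.014 × 0.428276 = 86.5177 kN·m.
A normal force at the bottom, 0.838 m from the hinge, must supply this moment: P = 86.5177/0.838 = 103.243 kN.

P ≈ 103 kN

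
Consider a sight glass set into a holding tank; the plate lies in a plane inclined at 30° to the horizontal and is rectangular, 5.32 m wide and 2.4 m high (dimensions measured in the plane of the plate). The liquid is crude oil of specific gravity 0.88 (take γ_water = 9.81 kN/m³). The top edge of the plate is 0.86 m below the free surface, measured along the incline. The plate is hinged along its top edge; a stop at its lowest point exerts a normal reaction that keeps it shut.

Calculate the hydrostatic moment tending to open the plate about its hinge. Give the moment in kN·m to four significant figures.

M ≈ 162.7 kN·m

γ = 0.88 × 9.81 = 8.6328 kN/m³.
Let θ = 30° be the plate's angle to the horizontal; measure y along the incline from where the plane meets the free surface. Vertical depth h = y·sinθ with sinθ = 0.500000.
The centroid lies 2.4/2 = 1.2 m below the top edge, so y_c = 0.86 + 1.2 = 2.06 m and h_c = 2.06 × 0.500000 = 1.03 m.
A = 5.32 × 2.4 = 12.768 m².
Resultant F = γ·h_c·A = 8.6328 × 1.03 × 12.768 = 113.53 kN.
I_c = b·h³/12 = 5.32 × 2.4³/12 = 6.12864 m⁴.
Centre of pressure: y_p = y_c + I_c/(y_c·A) = 2.06 + 6.12864/(2.06 × 12.768) = 2.06 + 0.23301 = 2.29301 m along the plane.
The resultant acts 1.2 + 0.23301 = 1.43301 m (along the plate) below the hinge at the top edge, so the moment about the hinge is M = F × 1.43301 = 113.53 × 1.43301 = 162.69 kN·m.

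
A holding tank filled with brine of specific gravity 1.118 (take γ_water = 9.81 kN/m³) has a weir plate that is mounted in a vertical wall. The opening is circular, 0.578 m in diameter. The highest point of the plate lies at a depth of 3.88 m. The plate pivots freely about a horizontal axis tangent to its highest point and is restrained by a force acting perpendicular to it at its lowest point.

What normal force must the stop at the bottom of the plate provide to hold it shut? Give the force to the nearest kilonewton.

P ≈ 6 kN

γ = 1.118 × 9.81 = 10.96758 kN/m³.
The centroid is at the centre, 0.289 m below the top of the plate, so the centroid depth is h_c = 3.88 + 0.289 = 4.169 m.
A = π(0.289)² = 0.262389 m².
Resultant F = γ·h_c·A = 10.96758 × 4.169 × 0.262389 = 11.9974 kN.
I_c = πr⁴/4 = π × 0.289⁴/4 = 0.00547875 m⁴.
Centre of pressure: y_p = y_c + I_c/(y_c·A) = 4.169 + 0.00547875/(4.169 × 0.262389) = 4.169 + 0.00500846 = 4.17401 m along the plane.
The resultant acts 0.289 + 0.00500846 = 0.294008 m (along the plate) below the hinge at the top edge, so the moment about the hinge is M = F × 0.294008 = 11.9974 × 0.294008 = 3.52733 kN·m.
A normal force at the bottom, 0.578 m from the hinge, must supply this moment: P = 3.52733/0.578 = 6.10265 kN.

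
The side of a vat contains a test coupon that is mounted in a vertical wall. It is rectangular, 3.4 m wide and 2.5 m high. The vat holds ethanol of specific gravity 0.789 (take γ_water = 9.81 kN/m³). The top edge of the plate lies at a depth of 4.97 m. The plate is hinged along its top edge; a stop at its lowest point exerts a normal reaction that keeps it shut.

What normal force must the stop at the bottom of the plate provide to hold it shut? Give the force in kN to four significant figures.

P ≈ 218.3 kN

γ = 0.789 × 9.81 = 7.74009 kN/m³.
The centroid lies 2.5/2 = 1.25 m below the top edge, so the centroid depth is h_c = 4.97 + 1.25 = 6.22 m.
A = 3.4 × 2.5 = 8.5 m².
Resultant F = γ·h_c·A = 7.74009 × 6.22 × 8.5 = 409.219 kN.
I_c = b·h³/12 = 3.4 × 2.5³/12 = 4.42708 m⁴.
Centre of pressure: y_p = y_c + I_c/(y_c·A) = 6.22 + 4.42708/(6.22 × 8.5) = 6.22 + 0.0837352 = 6.30374 m along the plane.
The resultant acts 1.25 + 0.0837352 = 1.33374 m (along the plate) below the hinge at the top edge, so the moment about the hinge is M = F × 1.33374 = 409.219 × 1.33374 = 545.792 kN·m.
A normal force at the bottom, 2.5 m from the hinge, must supply this moment: P = 545.792/2.5 = 218.317 kN.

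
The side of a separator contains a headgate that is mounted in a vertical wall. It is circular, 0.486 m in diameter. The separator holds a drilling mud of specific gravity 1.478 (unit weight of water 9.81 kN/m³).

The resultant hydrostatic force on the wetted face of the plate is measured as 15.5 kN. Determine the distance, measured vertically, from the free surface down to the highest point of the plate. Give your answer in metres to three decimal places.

γ = 1.478 × 9.81 = 14.49918 kN/m³.
A = π(0.243)² = 0.185508 m².
From F = γ·h_c·A, the centroid depth is h_c = 15.5/(14.49918 × 0.185508) = 5.76269 m.
The centroid is at the centre, 0.243 m below the top of the plate, so the highest point sits at h_top = 5.76269 − 0.243 = 5.51969 m below the surface.

d_top ≈ 5.520 m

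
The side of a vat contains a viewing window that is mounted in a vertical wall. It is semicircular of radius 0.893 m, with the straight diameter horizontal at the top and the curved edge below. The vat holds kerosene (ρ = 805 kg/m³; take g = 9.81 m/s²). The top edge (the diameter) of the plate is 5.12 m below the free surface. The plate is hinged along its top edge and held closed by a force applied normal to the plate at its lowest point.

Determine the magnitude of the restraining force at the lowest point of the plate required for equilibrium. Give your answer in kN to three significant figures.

P ≈ 23.7 kN

γ = ρg = 805 × 9.81 / 1000 = 7.89705 kN/m³.
The centroid of a semicircle lies 4r/(3π) = 0.379001 m from the diameter, here below the top edge, so the centroid depth is h_c = 5.12 + 0.379001 = 5.499 m.
A = πr²/2 = π × 0.893²/2 = 1.25263 m².
Resultant F = γ·h_c·A = 7.89705 × 5.499 × 1.25263 = 54.3966 kN.
I_c = (π/8 − 8/(9π))·r⁴ = 0.109757 × 0.893⁴ = 0.0697972 m⁴.
Centre of pressure: y_p = y_c + I_c/(y_c·A) = 5.499 + 0.0697972/(5.499 × 1.25263) = 5.499 + 0.0101328 = 5.50913 m along the plane.
The resultant acts 0.379001 + 0.0101328 = 0.389134 m (along the plate) below the hinge at the top edge, so the moment about the hinge is M = F × 0.389134 = 54.3966 × 0.389134 = 21.1676 kN·m.
A normal force at the bottom, 0.893 m from the hinge, must supply this moment: P = 21.1676/0.893 = 23.7039 kN.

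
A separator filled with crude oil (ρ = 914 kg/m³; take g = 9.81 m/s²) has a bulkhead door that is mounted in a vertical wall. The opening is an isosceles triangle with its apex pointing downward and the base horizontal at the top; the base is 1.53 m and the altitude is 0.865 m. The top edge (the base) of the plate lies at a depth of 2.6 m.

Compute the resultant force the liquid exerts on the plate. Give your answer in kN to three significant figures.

F ≈ 17.1 kN

γ = ρg = 914 × 9.81 / 1000 = 8.96634 kN/m³.
With the apex down, the centroid sits h/3 = 0.865/3 = 0.288333 m below the base (the top edge), so the centroid depth is h_c = 2.6 + 0.288333 = 2.88833 m.
A = ½ × 1.53 × 0.865 = 0.661725 m².
Resultant F = γ·h_c·A = 8.96634 × 2.88833 × 0.661725 = 17.1372 kN.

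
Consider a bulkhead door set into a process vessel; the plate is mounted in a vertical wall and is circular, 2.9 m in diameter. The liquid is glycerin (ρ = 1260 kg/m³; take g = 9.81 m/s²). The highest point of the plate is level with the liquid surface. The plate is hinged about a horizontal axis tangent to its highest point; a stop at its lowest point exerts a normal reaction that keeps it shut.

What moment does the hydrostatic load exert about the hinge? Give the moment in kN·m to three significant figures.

M ≈ 215 kN·m

γ = ρg = 1260 × 9.81 / 1000 = 12.3606 kN/m³.
The centroid is at the centre, 1.45 m below the top of the plate, so the centroid depth is h_c = 1.45 m.
A = π(1.45)² = 6.6052 m².
Resultant F = γ·h_c·A = 12.3606 × 1.45 × 6.6052 = 118.384 kN.
I_c = πr⁴/4 = π × 1.45⁴/4 = 3.47186 m⁴.
Centre of pressure: y_p = y_c + I_c/(y_c·A) = 1.45 + 3.47186/(1.45 × 6.6052) = 1.45 + 0.3625 = 1.8125 m along the plane.
The resultant acts 1.45 + 0.3625 = 1.8125 m (along the plate) below the hinge at the top edge, so the moment about the hinge is M = F × 1.8125 = 118.384 × 1.8125 = 214.571 kN·m.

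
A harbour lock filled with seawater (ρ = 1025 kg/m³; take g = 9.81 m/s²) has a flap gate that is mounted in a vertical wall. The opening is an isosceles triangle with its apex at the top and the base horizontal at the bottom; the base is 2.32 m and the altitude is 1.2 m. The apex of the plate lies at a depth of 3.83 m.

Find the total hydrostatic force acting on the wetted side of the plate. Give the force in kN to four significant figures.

F ≈ 64.81 kN

γ = ρg = 1025 × 9.81 / 1000 = 10.05525 kN/m³.
With the apex up, the centroid sits 2h/3 = 2 × 1.2/3 = 0.8 m below the apex, so the centroid depth is h_c = 3.83 + 0.8 = 4.63 m.
A = ½ × 2.32 × 1.2 = 1.392 m².
Resultant F = γ·h_c·A = 10.05525 × 4.63 × 1.392 = 64.8057 kN.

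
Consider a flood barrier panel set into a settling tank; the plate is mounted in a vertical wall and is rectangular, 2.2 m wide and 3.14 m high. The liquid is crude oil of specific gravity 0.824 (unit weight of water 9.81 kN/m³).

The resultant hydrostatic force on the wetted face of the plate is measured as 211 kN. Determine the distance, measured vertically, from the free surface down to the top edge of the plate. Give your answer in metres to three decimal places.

d_top ≈ 2.209 m

γ = 0.824 × 9.81 = 8.08344 kN/m³.
A = 2.2 × 3.14 = 6.908 m².
From F = γ·h_c·A, the centroid depth is h_c = 211/(8.08344 × 6.908) = 3.77863 m.
The centroid lies 3.14/2 = 1.57 m below the top edge, so the top edge sits at h_top = 3.77863 − 1.57 = 2.20863 m below the surface.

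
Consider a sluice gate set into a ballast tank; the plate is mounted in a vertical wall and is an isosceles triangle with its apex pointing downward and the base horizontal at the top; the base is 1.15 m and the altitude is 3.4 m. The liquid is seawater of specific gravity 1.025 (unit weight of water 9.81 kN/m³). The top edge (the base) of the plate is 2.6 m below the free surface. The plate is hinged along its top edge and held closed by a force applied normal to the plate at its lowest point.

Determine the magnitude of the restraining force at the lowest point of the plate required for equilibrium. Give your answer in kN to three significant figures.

P ≈ 28.2 kN

γ = 1.025 × 9.81 = 10.05525 kN/m³.
With the apex down, the centroid sits h/3 = 3.4/3 = 1.13333 m below the base (the top edge), so the centroid depth is h_c = 2.6 + 1.13333 = 3.73333 m.
A = ½ × 1.15 × 3.4 = 1.955 m².
Resultant F = γ·h_c·A = 10.05525 × 3.73333 × 1.955 = 73.3899 kN.
I_c = b·h³/36 = 1.15 × 3.4³/36 = 1.25554 m⁴.
Centre of pressure: y_p = y_c + I_c/(y_c·A) = 3.73333 + 1.25554/(3.73333 × 1.955) = 3.73333 + 0.172023 = 3.90535 m along the plane.
The resultant acts 1.13333 + 0.172023 = 1.30535 m (along the plate) below the hinge at the top edge, so the moment about the hinge is M = F × 1.30535 = 73.3899 × 1.30535 = 95.7995 kN·m.
A normal force at the bottom, 3.4 m from the hinge, must supply this moment: P = 95.7995/3.4 = 28.1763 kN.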